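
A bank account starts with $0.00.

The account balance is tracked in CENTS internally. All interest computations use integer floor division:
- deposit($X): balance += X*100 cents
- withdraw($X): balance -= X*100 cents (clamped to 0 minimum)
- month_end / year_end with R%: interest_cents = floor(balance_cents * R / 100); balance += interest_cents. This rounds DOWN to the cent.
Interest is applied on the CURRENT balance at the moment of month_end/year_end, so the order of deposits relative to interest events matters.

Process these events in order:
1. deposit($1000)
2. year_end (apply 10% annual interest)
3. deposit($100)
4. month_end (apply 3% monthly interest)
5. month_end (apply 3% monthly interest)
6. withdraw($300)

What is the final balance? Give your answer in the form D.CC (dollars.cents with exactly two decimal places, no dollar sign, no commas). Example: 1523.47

After 1 (deposit($1000)): balance=$1000.00 total_interest=$0.00
After 2 (year_end (apply 10% annual interest)): balance=$1100.00 total_interest=$100.00
After 3 (deposit($100)): balance=$1200.00 total_interest=$100.00
After 4 (month_end (apply 3% monthly interest)): balance=$1236.00 total_interest=$136.00
After 5 (month_end (apply 3% monthly interest)): balance=$1273.08 total_interest=$173.08
After 6 (withdraw($300)): balance=$973.08 total_interest=$173.08

Answer: 973.08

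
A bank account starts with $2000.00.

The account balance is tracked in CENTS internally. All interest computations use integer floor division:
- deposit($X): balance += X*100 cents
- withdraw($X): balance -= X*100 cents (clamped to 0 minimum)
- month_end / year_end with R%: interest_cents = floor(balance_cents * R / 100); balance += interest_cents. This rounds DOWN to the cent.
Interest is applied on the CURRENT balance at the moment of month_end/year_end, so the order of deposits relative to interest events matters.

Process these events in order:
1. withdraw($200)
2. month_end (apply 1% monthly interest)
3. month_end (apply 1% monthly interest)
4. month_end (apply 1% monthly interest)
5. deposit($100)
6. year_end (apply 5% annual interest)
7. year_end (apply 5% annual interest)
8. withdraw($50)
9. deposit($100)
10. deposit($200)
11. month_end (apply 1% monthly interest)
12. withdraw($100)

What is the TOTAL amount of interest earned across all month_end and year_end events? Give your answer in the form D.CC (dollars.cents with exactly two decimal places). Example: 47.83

Answer: 278.91

Derivation:
After 1 (withdraw($200)): balance=$1800.00 total_interest=$0.00
After 2 (month_end (apply 1% monthly interest)): balance=$1818.00 total_interest=$18.00
After 3 (month_end (apply 1% monthly interest)): balance=$1836.18 total_interest=$36.18
After 4 (month_end (apply 1% monthly interest)): balance=$1854.54 total_interest=$54.54
After 5 (deposit($100)): balance=$1954.54 total_interest=$54.54
After 6 (year_end (apply 5% annual interest)): balance=$2052.26 total_interest=$152.26
After 7 (year_end (apply 5% annual interest)): balance=$2154.87 total_interest=$254.87
After 8 (withdraw($50)): balance=$2104.87 total_interest=$254.87
After 9 (deposit($100)): balance=$2204.87 total_interest=$254.87
After 10 (deposit($200)): balance=$2404.87 total_interest=$254.87
After 11 (month_end (apply 1% monthly interest)): balance=$2428.91 total_interest=$278.91
After 12 (withdraw($100)): balance=$2328.91 total_interest=$278.91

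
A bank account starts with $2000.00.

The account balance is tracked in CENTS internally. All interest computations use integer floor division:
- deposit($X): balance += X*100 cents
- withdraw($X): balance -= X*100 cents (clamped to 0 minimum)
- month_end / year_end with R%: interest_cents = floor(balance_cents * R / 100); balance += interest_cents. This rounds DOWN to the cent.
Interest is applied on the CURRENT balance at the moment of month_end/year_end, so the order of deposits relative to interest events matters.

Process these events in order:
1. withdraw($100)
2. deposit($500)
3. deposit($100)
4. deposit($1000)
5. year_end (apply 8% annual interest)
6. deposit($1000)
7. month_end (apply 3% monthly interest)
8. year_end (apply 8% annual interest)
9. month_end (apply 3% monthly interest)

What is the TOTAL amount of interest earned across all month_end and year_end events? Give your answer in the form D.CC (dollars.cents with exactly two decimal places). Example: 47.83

After 1 (withdraw($100)): balance=$1900.00 total_interest=$0.00
After 2 (deposit($500)): balance=$2400.00 total_interest=$0.00
After 3 (deposit($100)): balance=$2500.00 total_interest=$0.00
After 4 (deposit($1000)): balance=$3500.00 total_interest=$0.00
After 5 (year_end (apply 8% annual interest)): balance=$3780.00 total_interest=$280.00
After 6 (deposit($1000)): balance=$4780.00 total_interest=$280.00
After 7 (month_end (apply 3% monthly interest)): balance=$4923.40 total_interest=$423.40
After 8 (year_end (apply 8% annual interest)): balance=$5317.27 total_interest=$817.27
After 9 (month_end (apply 3% monthly interest)): balance=$5476.78 total_interest=$976.78

Answer: 976.78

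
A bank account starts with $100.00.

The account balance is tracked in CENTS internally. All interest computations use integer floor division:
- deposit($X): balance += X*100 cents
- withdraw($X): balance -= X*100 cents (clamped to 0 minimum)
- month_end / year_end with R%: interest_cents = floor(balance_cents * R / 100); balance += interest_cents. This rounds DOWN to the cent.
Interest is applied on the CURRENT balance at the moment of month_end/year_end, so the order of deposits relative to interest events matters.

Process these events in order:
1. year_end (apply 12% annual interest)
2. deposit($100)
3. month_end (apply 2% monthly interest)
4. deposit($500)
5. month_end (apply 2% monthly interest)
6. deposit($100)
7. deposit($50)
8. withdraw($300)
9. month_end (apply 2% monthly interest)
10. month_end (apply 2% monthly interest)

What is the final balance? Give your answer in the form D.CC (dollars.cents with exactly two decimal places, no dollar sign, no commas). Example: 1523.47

After 1 (year_end (apply 12% annual interest)): balance=$112.00 total_interest=$12.00
After 2 (deposit($100)): balance=$212.00 total_interest=$12.00
After 3 (month_end (apply 2% monthly interest)): balance=$216.24 total_interest=$16.24
After 4 (deposit($500)): balance=$716.24 total_interest=$16.24
After 5 (month_end (apply 2% monthly interest)): balance=$730.56 total_interest=$30.56
After 6 (deposit($100)): balance=$830.56 total_interest=$30.56
After 7 (deposit($50)): balance=$880.56 total_interest=$30.56
After 8 (withdraw($300)): balance=$580.56 total_interest=$30.56
After 9 (month_end (apply 2% monthly interest)): balance=$592.17 total_interest=$42.17
After 10 (month_end (apply 2% monthly interest)): balance=$604.01 total_interest=$54.01

Answer: 604.01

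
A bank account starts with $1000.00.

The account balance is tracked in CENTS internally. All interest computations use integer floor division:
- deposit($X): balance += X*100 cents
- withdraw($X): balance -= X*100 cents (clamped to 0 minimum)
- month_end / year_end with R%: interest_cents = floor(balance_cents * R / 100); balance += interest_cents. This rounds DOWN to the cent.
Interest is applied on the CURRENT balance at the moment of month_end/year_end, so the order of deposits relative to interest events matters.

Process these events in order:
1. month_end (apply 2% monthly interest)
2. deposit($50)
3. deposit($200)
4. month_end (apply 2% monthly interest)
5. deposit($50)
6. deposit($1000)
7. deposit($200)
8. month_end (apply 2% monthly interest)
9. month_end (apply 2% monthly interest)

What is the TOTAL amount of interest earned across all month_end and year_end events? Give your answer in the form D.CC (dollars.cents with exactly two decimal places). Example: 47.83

After 1 (month_end (apply 2% monthly interest)): balance=$1020.00 total_interest=$20.00
After 2 (deposit($50)): balance=$1070.00 total_interest=$20.00
After 3 (deposit($200)): balance=$1270.00 total_interest=$20.00
After 4 (month_end (apply 2% monthly interest)): balance=$1295.40 total_interest=$45.40
After 5 (deposit($50)): balance=$1345.40 total_interest=$45.40
After 6 (deposit($1000)): balance=$2345.40 total_interest=$45.40
After 7 (deposit($200)): balance=$2545.40 total_interest=$45.40
After 8 (month_end (apply 2% monthly interest)): balance=$2596.30 total_interest=$96.30
After 9 (month_end (apply 2% monthly interest)): balance=$2648.22 total_interest=$148.22

Answer: 148.22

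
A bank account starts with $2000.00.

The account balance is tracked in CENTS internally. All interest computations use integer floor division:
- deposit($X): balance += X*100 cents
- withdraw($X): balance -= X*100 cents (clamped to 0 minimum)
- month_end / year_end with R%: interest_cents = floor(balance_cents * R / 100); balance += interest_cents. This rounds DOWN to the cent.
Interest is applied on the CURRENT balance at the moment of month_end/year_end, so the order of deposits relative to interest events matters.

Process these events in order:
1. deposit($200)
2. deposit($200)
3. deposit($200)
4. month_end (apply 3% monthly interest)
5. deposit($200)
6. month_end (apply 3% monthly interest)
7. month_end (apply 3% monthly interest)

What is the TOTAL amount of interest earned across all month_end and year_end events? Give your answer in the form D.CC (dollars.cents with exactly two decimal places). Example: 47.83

After 1 (deposit($200)): balance=$2200.00 total_interest=$0.00
After 2 (deposit($200)): balance=$2400.00 total_interest=$0.00
After 3 (deposit($200)): balance=$2600.00 total_interest=$0.00
After 4 (month_end (apply 3% monthly interest)): balance=$2678.00 total_interest=$78.00
After 5 (deposit($200)): balance=$2878.00 total_interest=$78.00
After 6 (month_end (apply 3% monthly interest)): balance=$2964.34 total_interest=$164.34
After 7 (month_end (apply 3% monthly interest)): balance=$3053.27 total_interest=$253.27

Answer: 253.27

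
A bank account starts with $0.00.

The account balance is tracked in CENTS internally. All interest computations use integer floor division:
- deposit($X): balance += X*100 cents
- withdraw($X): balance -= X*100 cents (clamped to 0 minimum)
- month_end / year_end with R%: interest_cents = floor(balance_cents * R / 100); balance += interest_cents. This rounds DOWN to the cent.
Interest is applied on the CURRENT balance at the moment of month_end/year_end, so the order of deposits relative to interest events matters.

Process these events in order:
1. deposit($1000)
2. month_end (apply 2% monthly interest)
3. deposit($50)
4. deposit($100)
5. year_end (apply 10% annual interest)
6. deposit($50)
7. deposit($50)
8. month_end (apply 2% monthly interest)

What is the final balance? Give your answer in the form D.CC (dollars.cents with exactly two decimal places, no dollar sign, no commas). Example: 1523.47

Answer: 1414.74

Derivation:
After 1 (deposit($1000)): balance=$1000.00 total_interest=$0.00
After 2 (month_end (apply 2% monthly interest)): balance=$1020.00 total_interest=$20.00
After 3 (deposit($50)): balance=$1070.00 total_interest=$20.00
After 4 (deposit($100)): balance=$1170.00 total_interest=$20.00
After 5 (year_end (apply 10% annual interest)): balance=$1287.00 total_interest=$137.00
After 6 (deposit($50)): balance=$1337.00 total_interest=$137.00
After 7 (deposit($50)): balance=$1387.00 total_interest=$137.00
After 8 (month_end (apply 2% monthly interest)): balance=$1414.74 total_interest=$164.74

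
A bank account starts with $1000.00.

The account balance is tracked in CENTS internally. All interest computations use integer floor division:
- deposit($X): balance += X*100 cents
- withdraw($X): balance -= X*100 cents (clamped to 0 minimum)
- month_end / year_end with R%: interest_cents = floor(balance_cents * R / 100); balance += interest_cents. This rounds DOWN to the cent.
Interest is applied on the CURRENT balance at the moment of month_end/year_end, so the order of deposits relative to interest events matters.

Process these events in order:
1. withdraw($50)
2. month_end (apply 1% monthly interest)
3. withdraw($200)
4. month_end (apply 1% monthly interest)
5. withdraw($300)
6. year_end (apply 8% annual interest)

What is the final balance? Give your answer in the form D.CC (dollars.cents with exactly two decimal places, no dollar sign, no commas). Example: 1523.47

After 1 (withdraw($50)): balance=$950.00 total_interest=$0.00
After 2 (month_end (apply 1% monthly interest)): balance=$959.50 total_interest=$9.50
After 3 (withdraw($200)): balance=$759.50 total_interest=$9.50
After 4 (month_end (apply 1% monthly interest)): balance=$767.09 total_interest=$17.09
After 5 (withdraw($300)): balance=$467.09 total_interest=$17.09
After 6 (year_end (apply 8% annual interest)): balance=$504.45 total_interest=$54.45

Answer: 504.45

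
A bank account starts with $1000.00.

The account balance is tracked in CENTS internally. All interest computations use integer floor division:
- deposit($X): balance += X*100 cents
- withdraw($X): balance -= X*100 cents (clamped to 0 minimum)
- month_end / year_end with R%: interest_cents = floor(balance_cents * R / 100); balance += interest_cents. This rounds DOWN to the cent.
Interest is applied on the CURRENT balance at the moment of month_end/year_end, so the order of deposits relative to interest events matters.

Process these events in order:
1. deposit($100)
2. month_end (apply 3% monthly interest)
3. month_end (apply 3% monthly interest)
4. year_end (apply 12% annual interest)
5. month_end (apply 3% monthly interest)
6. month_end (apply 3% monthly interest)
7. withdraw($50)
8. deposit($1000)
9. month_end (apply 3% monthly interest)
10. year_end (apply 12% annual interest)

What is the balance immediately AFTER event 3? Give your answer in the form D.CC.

After 1 (deposit($100)): balance=$1100.00 total_interest=$0.00
After 2 (month_end (apply 3% monthly interest)): balance=$1133.00 total_interest=$33.00
After 3 (month_end (apply 3% monthly interest)): balance=$1166.99 total_interest=$66.99

Answer: 1166.99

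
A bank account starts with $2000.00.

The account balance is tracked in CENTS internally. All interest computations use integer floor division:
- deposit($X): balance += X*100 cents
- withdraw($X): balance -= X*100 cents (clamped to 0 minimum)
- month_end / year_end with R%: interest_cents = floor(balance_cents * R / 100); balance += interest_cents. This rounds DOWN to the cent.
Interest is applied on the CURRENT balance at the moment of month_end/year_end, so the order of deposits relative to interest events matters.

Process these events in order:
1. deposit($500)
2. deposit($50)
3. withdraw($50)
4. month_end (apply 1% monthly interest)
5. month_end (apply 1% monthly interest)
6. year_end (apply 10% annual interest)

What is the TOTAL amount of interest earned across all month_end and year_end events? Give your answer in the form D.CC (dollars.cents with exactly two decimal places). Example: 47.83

After 1 (deposit($500)): balance=$2500.00 total_interest=$0.00
After 2 (deposit($50)): balance=$2550.00 total_interest=$0.00
After 3 (withdraw($50)): balance=$2500.00 total_interest=$0.00
After 4 (month_end (apply 1% monthly interest)): balance=$2525.00 total_interest=$25.00
After 5 (month_end (apply 1% monthly interest)): balance=$2550.25 total_interest=$50.25
After 6 (year_end (apply 10% annual interest)): balance=$2805.27 total_interest=$305.27

Answer: 305.27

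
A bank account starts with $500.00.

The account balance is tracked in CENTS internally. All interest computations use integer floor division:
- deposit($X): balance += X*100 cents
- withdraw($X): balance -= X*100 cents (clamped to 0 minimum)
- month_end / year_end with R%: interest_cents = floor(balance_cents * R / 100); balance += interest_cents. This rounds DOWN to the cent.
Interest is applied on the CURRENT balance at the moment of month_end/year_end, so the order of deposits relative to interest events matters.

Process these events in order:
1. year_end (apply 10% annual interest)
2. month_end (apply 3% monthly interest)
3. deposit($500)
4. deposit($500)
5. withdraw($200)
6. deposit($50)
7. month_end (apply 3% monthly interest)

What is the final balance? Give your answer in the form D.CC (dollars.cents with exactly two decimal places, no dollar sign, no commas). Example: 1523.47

After 1 (year_end (apply 10% annual interest)): balance=$550.00 total_interest=$50.00
After 2 (month_end (apply 3% monthly interest)): balance=$566.50 total_interest=$66.50
After 3 (deposit($500)): balance=$1066.50 total_interest=$66.50
After 4 (deposit($500)): balance=$1566.50 total_interest=$66.50
After 5 (withdraw($200)): balance=$1366.50 total_interest=$66.50
After 6 (deposit($50)): balance=$1416.50 total_interest=$66.50
After 7 (month_end (apply 3% monthly interest)): balance=$1458.99 total_interest=$108.99

Answer: 1458.99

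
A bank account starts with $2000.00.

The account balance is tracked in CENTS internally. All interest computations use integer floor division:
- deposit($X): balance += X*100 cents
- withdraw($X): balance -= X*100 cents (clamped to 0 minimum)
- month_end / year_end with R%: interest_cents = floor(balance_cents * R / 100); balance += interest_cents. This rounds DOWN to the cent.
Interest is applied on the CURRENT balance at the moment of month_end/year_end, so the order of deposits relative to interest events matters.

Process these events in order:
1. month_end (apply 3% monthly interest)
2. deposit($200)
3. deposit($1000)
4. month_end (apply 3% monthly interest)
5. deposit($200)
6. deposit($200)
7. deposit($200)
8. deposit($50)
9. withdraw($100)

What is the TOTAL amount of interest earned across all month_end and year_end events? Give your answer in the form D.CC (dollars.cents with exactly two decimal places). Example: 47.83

After 1 (month_end (apply 3% monthly interest)): balance=$2060.00 total_interest=$60.00
After 2 (deposit($200)): balance=$2260.00 total_interest=$60.00
After 3 (deposit($1000)): balance=$3260.00 total_interest=$60.00
After 4 (month_end (apply 3% monthly interest)): balance=$3357.80 total_interest=$157.80
After 5 (deposit($200)): balance=$3557.80 total_interest=$157.80
After 6 (deposit($200)): balance=$3757.80 total_interest=$157.80
After 7 (deposit($200)): balance=$3957.80 total_interest=$157.80
After 8 (deposit($50)): balance=$4007.80 total_interest=$157.80
After 9 (withdraw($100)): balance=$3907.80 total_interest=$157.80

Answer: 157.80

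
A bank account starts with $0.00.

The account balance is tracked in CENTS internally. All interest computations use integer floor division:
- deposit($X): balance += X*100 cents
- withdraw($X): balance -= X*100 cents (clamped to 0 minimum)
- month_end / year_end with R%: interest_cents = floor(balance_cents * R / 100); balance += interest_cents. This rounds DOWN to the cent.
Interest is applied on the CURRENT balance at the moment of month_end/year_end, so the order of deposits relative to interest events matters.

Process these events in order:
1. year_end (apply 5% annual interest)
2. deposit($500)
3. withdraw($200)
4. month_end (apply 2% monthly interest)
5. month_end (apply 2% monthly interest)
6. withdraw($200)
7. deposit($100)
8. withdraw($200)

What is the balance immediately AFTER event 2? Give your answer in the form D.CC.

After 1 (year_end (apply 5% annual interest)): balance=$0.00 total_interest=$0.00
After 2 (deposit($500)): balance=$500.00 total_interest=$0.00

Answer: 500.00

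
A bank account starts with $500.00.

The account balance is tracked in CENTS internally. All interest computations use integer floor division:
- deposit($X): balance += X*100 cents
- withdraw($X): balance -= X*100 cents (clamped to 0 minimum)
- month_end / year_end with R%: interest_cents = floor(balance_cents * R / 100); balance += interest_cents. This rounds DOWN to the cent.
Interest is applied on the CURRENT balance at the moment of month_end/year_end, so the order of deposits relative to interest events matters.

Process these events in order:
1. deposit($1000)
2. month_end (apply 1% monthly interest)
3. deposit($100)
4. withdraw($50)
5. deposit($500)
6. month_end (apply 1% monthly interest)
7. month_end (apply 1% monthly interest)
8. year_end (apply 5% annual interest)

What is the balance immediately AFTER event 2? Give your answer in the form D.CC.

Answer: 1515.00

Derivation:
After 1 (deposit($1000)): balance=$1500.00 total_interest=$0.00
After 2 (month_end (apply 1% monthly interest)): balance=$1515.00 total_interest=$15.00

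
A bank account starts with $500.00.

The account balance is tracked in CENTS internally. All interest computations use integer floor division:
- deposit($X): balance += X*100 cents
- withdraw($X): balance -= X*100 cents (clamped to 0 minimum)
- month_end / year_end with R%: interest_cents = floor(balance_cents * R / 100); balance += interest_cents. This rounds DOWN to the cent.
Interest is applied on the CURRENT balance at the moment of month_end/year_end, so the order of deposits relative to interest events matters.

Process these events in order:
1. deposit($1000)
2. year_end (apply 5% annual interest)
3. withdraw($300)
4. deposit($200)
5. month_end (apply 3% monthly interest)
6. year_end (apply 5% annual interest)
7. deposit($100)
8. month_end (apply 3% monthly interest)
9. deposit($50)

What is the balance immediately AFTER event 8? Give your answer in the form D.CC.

Answer: 1746.06

Derivation:
After 1 (deposit($1000)): balance=$1500.00 total_interest=$0.00
After 2 (year_end (apply 5% annual interest)): balance=$1575.00 total_interest=$75.00
After 3 (withdraw($300)): balance=$1275.00 total_interest=$75.00
After 4 (deposit($200)): balance=$1475.00 total_interest=$75.00
After 5 (month_end (apply 3% monthly interest)): balance=$1519.25 total_interest=$119.25
After 6 (year_end (apply 5% annual interest)): balance=$1595.21 total_interest=$195.21
After 7 (deposit($100)): balance=$1695.21 total_interest=$195.21
After 8 (month_end (apply 3% monthly interest)): balance=$1746.06 total_interest=$246.06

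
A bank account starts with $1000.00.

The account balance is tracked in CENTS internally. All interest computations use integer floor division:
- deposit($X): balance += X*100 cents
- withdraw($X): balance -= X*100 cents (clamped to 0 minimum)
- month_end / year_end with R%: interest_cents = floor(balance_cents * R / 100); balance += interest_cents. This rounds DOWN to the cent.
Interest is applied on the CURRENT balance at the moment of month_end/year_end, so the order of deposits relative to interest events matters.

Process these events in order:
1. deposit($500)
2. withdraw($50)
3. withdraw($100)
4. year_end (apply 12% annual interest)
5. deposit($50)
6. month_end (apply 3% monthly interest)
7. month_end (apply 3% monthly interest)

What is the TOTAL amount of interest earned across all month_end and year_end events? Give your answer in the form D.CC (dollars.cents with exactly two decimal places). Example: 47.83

After 1 (deposit($500)): balance=$1500.00 total_interest=$0.00
After 2 (withdraw($50)): balance=$1450.00 total_interest=$0.00
After 3 (withdraw($100)): balance=$1350.00 total_interest=$0.00
After 4 (year_end (apply 12% annual interest)): balance=$1512.00 total_interest=$162.00
After 5 (deposit($50)): balance=$1562.00 total_interest=$162.00
After 6 (month_end (apply 3% monthly interest)): balance=$1608.86 total_interest=$208.86
After 7 (month_end (apply 3% monthly interest)): balance=$1657.12 total_interest=$257.12

Answer: 257.12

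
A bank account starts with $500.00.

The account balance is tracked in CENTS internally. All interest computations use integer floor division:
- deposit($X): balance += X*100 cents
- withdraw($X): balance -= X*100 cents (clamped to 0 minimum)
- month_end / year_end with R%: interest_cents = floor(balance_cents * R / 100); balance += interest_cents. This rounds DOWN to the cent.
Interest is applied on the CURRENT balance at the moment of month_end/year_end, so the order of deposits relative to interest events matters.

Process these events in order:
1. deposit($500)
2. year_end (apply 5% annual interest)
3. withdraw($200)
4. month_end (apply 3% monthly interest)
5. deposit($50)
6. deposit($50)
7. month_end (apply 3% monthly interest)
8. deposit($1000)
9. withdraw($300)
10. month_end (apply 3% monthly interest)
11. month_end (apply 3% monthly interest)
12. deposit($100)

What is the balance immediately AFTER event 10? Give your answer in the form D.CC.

Answer: 1755.90

Derivation:
After 1 (deposit($500)): balance=$1000.00 total_interest=$0.00
After 2 (year_end (apply 5% annual interest)): balance=$1050.00 total_interest=$50.00
After 3 (withdraw($200)): balance=$850.00 total_interest=$50.00
After 4 (month_end (apply 3% monthly interest)): balance=$875.50 total_interest=$75.50
After 5 (deposit($50)): balance=$925.50 total_interest=$75.50
After 6 (deposit($50)): balance=$975.50 total_interest=$75.50
After 7 (month_end (apply 3% monthly interest)): balance=$1004.76 total_interest=$104.76
After 8 (deposit($1000)): balance=$2004.76 total_interest=$104.76
After 9 (withdraw($300)): balance=$1704.76 total_interest=$104.76
After 10 (month_end (apply 3% monthly interest)): balance=$1755.90 total_interest=$155.90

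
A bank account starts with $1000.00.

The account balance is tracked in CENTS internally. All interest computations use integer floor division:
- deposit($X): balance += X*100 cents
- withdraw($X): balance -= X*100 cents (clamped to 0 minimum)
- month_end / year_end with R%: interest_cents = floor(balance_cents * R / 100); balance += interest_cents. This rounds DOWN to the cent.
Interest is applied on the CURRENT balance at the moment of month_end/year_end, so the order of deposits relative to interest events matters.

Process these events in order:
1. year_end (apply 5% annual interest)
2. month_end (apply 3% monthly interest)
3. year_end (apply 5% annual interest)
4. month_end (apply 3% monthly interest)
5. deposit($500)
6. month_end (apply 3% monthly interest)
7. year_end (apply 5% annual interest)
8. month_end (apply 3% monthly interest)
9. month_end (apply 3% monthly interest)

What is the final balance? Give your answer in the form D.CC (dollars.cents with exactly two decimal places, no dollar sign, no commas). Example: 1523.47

Answer: 1915.65

Derivation:
After 1 (year_end (apply 5% annual interest)): balance=$1050.00 total_interest=$50.00
After 2 (month_end (apply 3% monthly interest)): balance=$1081.50 total_interest=$81.50
After 3 (year_end (apply 5% annual interest)): balance=$1135.57 total_interest=$135.57
After 4 (month_end (apply 3% monthly interest)): balance=$1169.63 total_interest=$169.63
After 5 (deposit($500)): balance=$1669.63 total_interest=$169.63
After 6 (month_end (apply 3% monthly interest)): balance=$1719.71 total_interest=$219.71
After 7 (year_end (apply 5% annual interest)): balance=$1805.69 total_interest=$305.69
After 8 (month_end (apply 3% monthly interest)): balance=$1859.86 total_interest=$359.86
After 9 (month_end (apply 3% monthly interest)): balance=$1915.65 total_interest=$415.65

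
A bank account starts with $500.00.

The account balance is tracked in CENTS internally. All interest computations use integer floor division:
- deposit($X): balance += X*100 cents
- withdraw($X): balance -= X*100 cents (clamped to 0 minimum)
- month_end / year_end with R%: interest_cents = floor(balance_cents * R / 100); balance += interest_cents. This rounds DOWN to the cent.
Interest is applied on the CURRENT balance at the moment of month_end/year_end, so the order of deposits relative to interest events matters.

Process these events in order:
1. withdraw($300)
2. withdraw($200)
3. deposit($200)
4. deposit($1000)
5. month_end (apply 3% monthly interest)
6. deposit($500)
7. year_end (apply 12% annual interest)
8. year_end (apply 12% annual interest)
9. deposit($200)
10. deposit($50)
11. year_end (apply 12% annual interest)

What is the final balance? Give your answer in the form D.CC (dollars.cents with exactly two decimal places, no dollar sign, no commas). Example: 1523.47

After 1 (withdraw($300)): balance=$200.00 total_interest=$0.00
After 2 (withdraw($200)): balance=$0.00 total_interest=$0.00
After 3 (deposit($200)): balance=$200.00 total_interest=$0.00
After 4 (deposit($1000)): balance=$1200.00 total_interest=$0.00
After 5 (month_end (apply 3% monthly interest)): balance=$1236.00 total_interest=$36.00
After 6 (deposit($500)): balance=$1736.00 total_interest=$36.00
After 7 (year_end (apply 12% annual interest)): balance=$1944.32 total_interest=$244.32
After 8 (year_end (apply 12% annual interest)): balance=$2177.63 total_interest=$477.63
After 9 (deposit($200)): balance=$2377.63 total_interest=$477.63
After 10 (deposit($50)): balance=$2427.63 total_interest=$477.63
After 11 (year_end (apply 12% annual interest)): balance=$2718.94 total_interest=$768.94

Answer: 2718.94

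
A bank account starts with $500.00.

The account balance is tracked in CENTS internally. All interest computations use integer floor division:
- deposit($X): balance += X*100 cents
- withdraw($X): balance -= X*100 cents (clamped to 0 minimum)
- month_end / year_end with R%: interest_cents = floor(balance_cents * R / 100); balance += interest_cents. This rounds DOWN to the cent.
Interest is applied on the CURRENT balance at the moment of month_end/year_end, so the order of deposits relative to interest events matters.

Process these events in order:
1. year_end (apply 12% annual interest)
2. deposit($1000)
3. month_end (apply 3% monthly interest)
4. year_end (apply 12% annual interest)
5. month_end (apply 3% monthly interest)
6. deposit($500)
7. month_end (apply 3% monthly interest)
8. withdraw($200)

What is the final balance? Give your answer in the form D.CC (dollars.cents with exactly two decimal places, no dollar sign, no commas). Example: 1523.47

After 1 (year_end (apply 12% annual interest)): balance=$560.00 total_interest=$60.00
After 2 (deposit($1000)): balance=$1560.00 total_interest=$60.00
After 3 (month_end (apply 3% monthly interest)): balance=$1606.80 total_interest=$106.80
After 4 (year_end (apply 12% annual interest)): balance=$1799.61 total_interest=$299.61
After 5 (month_end (apply 3% monthly interest)): balance=$1853.59 total_interest=$353.59
After 6 (deposit($500)): balance=$2353.59 total_interest=$353.59
After 7 (month_end (apply 3% monthly interest)): balance=$2424.19 total_interest=$424.19
After 8 (withdraw($200)): balance=$2224.19 total_interest=$424.19

Answer: 2224.19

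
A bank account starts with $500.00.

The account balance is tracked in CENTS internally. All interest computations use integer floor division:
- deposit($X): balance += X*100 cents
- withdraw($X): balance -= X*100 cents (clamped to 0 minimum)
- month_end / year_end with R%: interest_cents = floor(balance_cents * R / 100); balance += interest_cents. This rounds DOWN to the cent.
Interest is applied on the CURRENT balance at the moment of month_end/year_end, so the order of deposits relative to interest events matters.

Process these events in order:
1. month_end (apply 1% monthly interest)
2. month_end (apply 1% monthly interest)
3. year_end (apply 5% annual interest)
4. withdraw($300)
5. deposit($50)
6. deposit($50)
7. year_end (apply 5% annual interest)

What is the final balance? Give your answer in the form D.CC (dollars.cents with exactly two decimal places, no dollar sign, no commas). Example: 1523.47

After 1 (month_end (apply 1% monthly interest)): balance=$505.00 total_interest=$5.00
After 2 (month_end (apply 1% monthly interest)): balance=$510.05 total_interest=$10.05
After 3 (year_end (apply 5% annual interest)): balance=$535.55 total_interest=$35.55
After 4 (withdraw($300)): balance=$235.55 total_interest=$35.55
After 5 (deposit($50)): balance=$285.55 total_interest=$35.55
After 6 (deposit($50)): balance=$335.55 total_interest=$35.55
After 7 (year_end (apply 5% annual interest)): balance=$352.32 total_interest=$52.32

Answer: 352.32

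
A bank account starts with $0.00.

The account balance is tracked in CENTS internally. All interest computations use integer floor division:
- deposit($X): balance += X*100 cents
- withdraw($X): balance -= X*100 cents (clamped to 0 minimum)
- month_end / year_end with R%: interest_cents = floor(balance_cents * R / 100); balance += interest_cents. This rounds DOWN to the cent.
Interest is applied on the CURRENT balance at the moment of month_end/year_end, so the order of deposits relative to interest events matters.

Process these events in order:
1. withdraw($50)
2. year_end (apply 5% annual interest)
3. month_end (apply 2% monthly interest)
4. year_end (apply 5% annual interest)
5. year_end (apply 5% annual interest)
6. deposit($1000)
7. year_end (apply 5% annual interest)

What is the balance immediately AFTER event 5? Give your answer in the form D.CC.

After 1 (withdraw($50)): balance=$0.00 total_interest=$0.00
After 2 (year_end (apply 5% annual interest)): balance=$0.00 total_interest=$0.00
After 3 (month_end (apply 2% monthly interest)): balance=$0.00 total_interest=$0.00
After 4 (year_end (apply 5% annual interest)): balance=$0.00 total_interest=$0.00
After 5 (year_end (apply 5% annual interest)): balance=$0.00 total_interest=$0.00

Answer: 0.00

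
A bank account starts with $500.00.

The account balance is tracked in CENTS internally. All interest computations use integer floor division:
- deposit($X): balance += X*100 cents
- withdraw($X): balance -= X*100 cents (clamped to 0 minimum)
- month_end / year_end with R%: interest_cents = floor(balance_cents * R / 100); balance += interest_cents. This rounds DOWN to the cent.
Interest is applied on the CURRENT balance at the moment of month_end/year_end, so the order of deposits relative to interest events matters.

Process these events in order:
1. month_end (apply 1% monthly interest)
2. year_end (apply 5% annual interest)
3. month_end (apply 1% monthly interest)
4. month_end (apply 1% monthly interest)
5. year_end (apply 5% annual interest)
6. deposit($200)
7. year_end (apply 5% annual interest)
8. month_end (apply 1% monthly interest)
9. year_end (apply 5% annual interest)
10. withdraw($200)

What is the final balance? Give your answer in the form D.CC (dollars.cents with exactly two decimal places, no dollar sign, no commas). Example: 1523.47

After 1 (month_end (apply 1% monthly interest)): balance=$505.00 total_interest=$5.00
After 2 (year_end (apply 5% annual interest)): balance=$530.25 total_interest=$30.25
After 3 (month_end (apply 1% monthly interest)): balance=$535.55 total_interest=$35.55
After 4 (month_end (apply 1% monthly interest)): balance=$540.90 total_interest=$40.90
After 5 (year_end (apply 5% annual interest)): balance=$567.94 total_interest=$67.94
After 6 (deposit($200)): balance=$767.94 total_interest=$67.94
After 7 (year_end (apply 5% annual interest)): balance=$806.33 total_interest=$106.33
After 8 (month_end (apply 1% monthly interest)): balance=$814.39 total_interest=$114.39
After 9 (year_end (apply 5% annual interest)): balance=$855.10 total_interest=$155.10
After 10 (withdraw($200)): balance=$655.10 total_interest=$155.10

Answer: 655.10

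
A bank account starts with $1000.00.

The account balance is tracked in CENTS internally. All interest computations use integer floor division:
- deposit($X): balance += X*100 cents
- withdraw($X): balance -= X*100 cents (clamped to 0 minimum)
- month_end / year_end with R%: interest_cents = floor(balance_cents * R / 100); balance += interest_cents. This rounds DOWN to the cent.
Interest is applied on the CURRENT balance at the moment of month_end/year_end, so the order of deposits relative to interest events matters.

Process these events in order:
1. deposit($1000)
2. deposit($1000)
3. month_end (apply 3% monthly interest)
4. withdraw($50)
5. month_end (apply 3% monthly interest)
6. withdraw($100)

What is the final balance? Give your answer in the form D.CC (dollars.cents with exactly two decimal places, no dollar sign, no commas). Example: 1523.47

Answer: 3031.20

Derivation:
After 1 (deposit($1000)): balance=$2000.00 total_interest=$0.00
After 2 (deposit($1000)): balance=$3000.00 total_interest=$0.00
After 3 (month_end (apply 3% monthly interest)): balance=$3090.00 total_interest=$90.00
After 4 (withdraw($50)): balance=$3040.00 total_interest=$90.00
After 5 (month_end (apply 3% monthly interest)): balance=$3131.20 total_interest=$181.20
After 6 (withdraw($100)): balance=$3031.20 total_interest=$181.20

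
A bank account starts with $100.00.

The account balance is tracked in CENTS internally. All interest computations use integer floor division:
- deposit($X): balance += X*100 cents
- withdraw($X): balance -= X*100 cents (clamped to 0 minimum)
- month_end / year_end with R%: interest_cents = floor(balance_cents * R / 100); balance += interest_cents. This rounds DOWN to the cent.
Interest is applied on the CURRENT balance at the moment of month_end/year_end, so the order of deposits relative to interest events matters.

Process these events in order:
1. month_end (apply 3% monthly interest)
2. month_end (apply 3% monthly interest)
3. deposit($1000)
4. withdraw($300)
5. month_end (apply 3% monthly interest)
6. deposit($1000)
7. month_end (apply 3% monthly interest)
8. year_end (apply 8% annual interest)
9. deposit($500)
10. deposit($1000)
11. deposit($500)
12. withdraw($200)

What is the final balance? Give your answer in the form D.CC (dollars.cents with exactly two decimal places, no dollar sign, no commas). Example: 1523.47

Answer: 3835.98

Derivation:
After 1 (month_end (apply 3% monthly interest)): balance=$103.00 total_interest=$3.00
After 2 (month_end (apply 3% monthly interest)): balance=$106.09 total_interest=$6.09
After 3 (deposit($1000)): balance=$1106.09 total_interest=$6.09
After 4 (withdraw($300)): balance=$806.09 total_interest=$6.09
After 5 (month_end (apply 3% monthly interest)): balance=$830.27 total_interest=$30.27
After 6 (deposit($1000)): balance=$1830.27 total_interest=$30.27
After 7 (month_end (apply 3% monthly interest)): balance=$1885.17 total_interest=$85.17
After 8 (year_end (apply 8% annual interest)): balance=$2035.98 total_interest=$235.98
After 9 (deposit($500)): balance=$2535.98 total_interest=$235.98
After 10 (deposit($1000)): balance=$3535.98 total_interest=$235.98
After 11 (deposit($500)): balance=$4035.98 total_interest=$235.98
After 12 (withdraw($200)): balance=$3835.98 total_interest=$235.98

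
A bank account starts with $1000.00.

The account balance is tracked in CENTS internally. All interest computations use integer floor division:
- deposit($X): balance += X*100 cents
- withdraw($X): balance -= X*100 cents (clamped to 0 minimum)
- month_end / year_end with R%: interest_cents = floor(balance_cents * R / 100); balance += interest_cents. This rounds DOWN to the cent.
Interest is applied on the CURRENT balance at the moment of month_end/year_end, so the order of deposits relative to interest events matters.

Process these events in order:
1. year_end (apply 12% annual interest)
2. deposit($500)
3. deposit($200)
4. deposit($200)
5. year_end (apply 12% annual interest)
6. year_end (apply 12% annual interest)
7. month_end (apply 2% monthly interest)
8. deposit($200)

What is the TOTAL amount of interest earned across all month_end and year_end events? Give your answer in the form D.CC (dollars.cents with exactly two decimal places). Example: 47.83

After 1 (year_end (apply 12% annual interest)): balance=$1120.00 total_interest=$120.00
After 2 (deposit($500)): balance=$1620.00 total_interest=$120.00
After 3 (deposit($200)): balance=$1820.00 total_interest=$120.00
After 4 (deposit($200)): balance=$2020.00 total_interest=$120.00
After 5 (year_end (apply 12% annual interest)): balance=$2262.40 total_interest=$362.40
After 6 (year_end (apply 12% annual interest)): balance=$2533.88 total_interest=$633.88
After 7 (month_end (apply 2% monthly interest)): balance=$2584.55 total_interest=$684.55
After 8 (deposit($200)): balance=$2784.55 total_interest=$684.55

Answer: 684.55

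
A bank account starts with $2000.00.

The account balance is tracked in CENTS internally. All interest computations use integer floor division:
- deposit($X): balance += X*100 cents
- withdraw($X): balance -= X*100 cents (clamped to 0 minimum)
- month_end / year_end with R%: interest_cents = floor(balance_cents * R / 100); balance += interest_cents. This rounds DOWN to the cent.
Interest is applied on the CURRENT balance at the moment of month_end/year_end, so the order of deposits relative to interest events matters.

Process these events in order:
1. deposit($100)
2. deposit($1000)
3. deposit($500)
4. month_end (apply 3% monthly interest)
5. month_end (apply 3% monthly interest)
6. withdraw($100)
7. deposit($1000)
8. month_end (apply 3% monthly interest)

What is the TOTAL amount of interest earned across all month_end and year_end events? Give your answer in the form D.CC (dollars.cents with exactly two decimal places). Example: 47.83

After 1 (deposit($100)): balance=$2100.00 total_interest=$0.00
After 2 (deposit($1000)): balance=$3100.00 total_interest=$0.00
After 3 (deposit($500)): balance=$3600.00 total_interest=$0.00
After 4 (month_end (apply 3% monthly interest)): balance=$3708.00 total_interest=$108.00
After 5 (month_end (apply 3% monthly interest)): balance=$3819.24 total_interest=$219.24
After 6 (withdraw($100)): balance=$3719.24 total_interest=$219.24
After 7 (deposit($1000)): balance=$4719.24 total_interest=$219.24
After 8 (month_end (apply 3% monthly interest)): balance=$4860.81 total_interest=$360.81

Answer: 360.81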